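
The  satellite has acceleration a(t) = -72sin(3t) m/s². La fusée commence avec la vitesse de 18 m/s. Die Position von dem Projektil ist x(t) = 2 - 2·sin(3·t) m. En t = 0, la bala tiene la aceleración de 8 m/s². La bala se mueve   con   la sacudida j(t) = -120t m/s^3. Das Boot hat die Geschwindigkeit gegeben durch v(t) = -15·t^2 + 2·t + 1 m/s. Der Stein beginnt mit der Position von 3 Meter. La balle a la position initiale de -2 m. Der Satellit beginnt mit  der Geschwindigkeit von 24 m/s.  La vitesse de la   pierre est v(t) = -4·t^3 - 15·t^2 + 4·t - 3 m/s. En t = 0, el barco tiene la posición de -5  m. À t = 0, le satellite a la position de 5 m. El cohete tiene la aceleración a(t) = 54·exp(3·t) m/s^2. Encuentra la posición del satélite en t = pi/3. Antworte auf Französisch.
Nous devons trouver l'intégrale de notre équation de l'accélération a(t) = -72·sin(3·t) 2 fois. En intégrant l'accélération et en utilisant la condition initiale v(0) = 24, nous obtenons v(t) = 24·cos(3·t). En prenant ∫v(t)dt et en appliquant x(0) = 5, nous trouvons x(t) = 8·sin(3·t) + 5. Nous avons la position x(t) = 8·sin(3·t) + 5. En substituant t = pi/3: x(pi/3) = 5.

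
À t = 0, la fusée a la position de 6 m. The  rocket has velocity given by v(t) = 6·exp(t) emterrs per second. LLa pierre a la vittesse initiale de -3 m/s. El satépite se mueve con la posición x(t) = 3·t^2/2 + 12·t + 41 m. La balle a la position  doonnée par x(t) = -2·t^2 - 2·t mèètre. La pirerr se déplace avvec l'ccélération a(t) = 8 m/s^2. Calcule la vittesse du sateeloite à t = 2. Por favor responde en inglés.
We must differentiate our position equation x(t) = 3·t^2/2 + 12·t + 41 1 time. Differentiating position, we get velocity: v(t) = 3·t + 12. Using v(t) = 3·t + 12 and substituting t = 2, we find v = 18.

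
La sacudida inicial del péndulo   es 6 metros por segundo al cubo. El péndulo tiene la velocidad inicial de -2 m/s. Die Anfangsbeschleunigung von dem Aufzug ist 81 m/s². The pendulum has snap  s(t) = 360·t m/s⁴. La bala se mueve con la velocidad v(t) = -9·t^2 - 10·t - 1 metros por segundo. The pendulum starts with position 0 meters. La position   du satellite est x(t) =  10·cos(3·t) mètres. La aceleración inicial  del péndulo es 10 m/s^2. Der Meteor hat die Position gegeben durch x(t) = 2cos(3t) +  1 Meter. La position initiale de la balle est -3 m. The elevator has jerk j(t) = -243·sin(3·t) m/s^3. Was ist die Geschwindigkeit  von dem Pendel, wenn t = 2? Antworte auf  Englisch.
We must find the integral of our snap equation s(t) = 360·t 3 times. The integral of snap is jerk. Using j(0) = 6, we get j(t) = 180·t^2 + 6. Taking ∫j(t)dt and applying a(0) = 10, we find a(t) = 60·t^3 + 6·t + 10. The antiderivative of acceleration is velocity. Using v(0) = -2, we get v(t) = 15·t^4 + 3·t^2 + 10·t - 2. Using v(t) = 15·t^4 + 3·t^2 + 10·t - 2 and substituting t = 2, we find v = 270.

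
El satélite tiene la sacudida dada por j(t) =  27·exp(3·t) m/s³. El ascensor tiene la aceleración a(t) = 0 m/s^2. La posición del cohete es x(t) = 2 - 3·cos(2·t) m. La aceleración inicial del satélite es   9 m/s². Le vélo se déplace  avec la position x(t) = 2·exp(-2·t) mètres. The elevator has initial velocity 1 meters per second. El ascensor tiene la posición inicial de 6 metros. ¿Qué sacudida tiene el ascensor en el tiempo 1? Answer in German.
Ausgehend von der Beschleunigung a(t) = 0, nehmen wir 1 Ableitung. Durch Ableiten von der Beschleunigung erhalten wir den Ruck: j(t) = 0. Wir haben den Ruck j(t) = 0. Durch Einsetzen von t = 1: j(1) = 0.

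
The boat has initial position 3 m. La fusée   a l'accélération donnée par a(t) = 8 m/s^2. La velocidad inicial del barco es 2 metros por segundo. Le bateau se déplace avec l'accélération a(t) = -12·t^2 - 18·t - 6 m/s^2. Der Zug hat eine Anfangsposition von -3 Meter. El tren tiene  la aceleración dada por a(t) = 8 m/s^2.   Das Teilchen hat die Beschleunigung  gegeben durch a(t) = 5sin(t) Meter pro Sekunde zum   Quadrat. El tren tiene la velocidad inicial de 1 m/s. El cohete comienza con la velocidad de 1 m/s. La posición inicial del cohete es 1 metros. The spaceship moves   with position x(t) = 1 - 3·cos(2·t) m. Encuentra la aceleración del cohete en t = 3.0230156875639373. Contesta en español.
Usando a(t) = 8 y sustituyendo t = 3.0230156875639373, encontramos a = 8.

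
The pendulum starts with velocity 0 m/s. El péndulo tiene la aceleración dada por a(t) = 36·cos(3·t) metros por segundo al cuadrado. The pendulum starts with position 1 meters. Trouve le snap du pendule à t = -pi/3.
En partant de l'accélération a(t) = 36·cos(3·t), nous prenons 2 dérivées. La dérivée de l'accélération donne le jerk: j(t) = -108·sin(3·t). En prenant d/dt de j(t), nous trouvons s(t) = -324·cos(3·t). En utilisant s(t) = -324·cos(3·t) et en substituant t = -pi/3, nous trouvons s = 324.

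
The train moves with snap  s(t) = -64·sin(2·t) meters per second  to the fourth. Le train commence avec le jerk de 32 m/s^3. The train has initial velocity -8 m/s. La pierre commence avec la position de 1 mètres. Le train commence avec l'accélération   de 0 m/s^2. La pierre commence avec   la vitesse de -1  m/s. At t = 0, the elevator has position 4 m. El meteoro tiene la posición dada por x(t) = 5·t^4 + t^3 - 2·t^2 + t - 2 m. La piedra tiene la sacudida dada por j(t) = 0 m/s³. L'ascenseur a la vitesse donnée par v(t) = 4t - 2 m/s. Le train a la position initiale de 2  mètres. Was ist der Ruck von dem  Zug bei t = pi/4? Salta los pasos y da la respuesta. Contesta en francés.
À t = pi/4, j = 0.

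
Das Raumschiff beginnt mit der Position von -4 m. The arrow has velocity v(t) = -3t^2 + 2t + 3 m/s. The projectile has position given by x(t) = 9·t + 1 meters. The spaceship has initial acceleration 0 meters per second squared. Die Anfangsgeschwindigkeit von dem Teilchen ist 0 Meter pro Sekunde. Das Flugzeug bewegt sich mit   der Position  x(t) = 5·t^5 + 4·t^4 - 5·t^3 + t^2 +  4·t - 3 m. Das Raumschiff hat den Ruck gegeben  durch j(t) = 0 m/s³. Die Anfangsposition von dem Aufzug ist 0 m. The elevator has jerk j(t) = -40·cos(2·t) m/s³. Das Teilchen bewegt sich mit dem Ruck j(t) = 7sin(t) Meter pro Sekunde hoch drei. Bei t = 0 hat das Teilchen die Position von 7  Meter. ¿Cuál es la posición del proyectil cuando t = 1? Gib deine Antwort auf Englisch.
From the given position equation x(t) = 9·t + 1, we substitute t = 1 to get x = 10.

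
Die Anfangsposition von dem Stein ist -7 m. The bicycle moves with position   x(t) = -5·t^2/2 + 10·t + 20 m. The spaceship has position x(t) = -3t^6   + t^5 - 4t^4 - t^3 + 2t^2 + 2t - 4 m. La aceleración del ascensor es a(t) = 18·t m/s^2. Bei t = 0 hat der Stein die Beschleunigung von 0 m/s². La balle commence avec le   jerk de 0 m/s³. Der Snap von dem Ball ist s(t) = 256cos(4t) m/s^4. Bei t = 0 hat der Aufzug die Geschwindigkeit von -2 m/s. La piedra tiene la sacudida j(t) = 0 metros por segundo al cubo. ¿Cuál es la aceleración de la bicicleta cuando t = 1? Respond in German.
Wir müssen unsere Gleichung für die Position x(t) = -5·t^2/2 + 10·t + 20 2-mal ableiten. Die Ableitung von der Position ergibt die Geschwindigkeit: v(t) = 10 - 5·t. Die Ableitung von der Geschwindigkeit ergibt die Beschleunigung: a(t) = -5. Aus der Gleichung für die Beschleunigung a(t) = -5, setzen wir t = 1 ein und erhalten a = -5.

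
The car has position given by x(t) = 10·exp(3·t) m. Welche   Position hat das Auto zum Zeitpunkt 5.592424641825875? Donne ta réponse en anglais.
We have position x(t) = 10·exp(3·t). Substituting t = 5.592424641825875: x(5.592424641825875) = 193320311.927971.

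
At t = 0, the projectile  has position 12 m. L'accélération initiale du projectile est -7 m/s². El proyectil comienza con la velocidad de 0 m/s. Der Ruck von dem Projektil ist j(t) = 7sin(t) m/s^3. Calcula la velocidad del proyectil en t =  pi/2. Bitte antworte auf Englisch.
To solve this, we need to take 2 integrals of our jerk equation j(t) = 7·sin(t). The integral of jerk, with a(0) = -7, gives acceleration: a(t) = -7·cos(t). The antiderivative of acceleration is velocity. Using v(0) = 0, we get v(t) = -7·sin(t). From the given velocity equation v(t) = -7·sin(t), we substitute t = pi/2 to get v = -7.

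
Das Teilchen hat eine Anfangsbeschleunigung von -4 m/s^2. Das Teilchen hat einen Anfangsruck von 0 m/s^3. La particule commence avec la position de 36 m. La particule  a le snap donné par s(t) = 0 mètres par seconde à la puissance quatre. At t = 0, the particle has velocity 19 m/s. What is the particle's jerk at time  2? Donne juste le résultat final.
The jerk at t = 2 is j = 0.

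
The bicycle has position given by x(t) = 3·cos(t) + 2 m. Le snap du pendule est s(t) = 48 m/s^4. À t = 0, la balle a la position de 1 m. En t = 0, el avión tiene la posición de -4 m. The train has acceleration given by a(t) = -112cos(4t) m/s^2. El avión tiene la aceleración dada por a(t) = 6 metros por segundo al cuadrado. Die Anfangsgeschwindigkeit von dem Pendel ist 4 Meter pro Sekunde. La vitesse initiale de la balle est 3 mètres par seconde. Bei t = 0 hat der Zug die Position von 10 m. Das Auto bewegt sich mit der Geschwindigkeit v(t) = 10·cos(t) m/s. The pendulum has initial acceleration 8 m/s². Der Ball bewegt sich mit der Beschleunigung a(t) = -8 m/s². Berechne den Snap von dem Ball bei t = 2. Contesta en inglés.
To solve this, we need to take 2 derivatives of our acceleration equation a(t) = -8. Taking d/dt of a(t), we find j(t) = 0. Taking d/dt of j(t), we find s(t) = 0. We have snap s(t) = 0. Substituting t = 2: s(2) = 0.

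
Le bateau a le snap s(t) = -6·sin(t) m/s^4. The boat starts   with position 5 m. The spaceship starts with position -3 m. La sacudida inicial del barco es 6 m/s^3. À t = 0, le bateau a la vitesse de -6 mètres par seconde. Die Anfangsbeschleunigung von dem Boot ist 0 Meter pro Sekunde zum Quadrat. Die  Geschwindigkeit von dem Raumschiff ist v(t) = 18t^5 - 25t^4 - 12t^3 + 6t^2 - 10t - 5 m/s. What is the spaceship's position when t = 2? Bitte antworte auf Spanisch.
Partiendo de la velocidad v(t) = 18·t^5 - 25·t^4 - 12·t^3 + 6·t^2 - 10·t - 5, tomamos 1 integral. Tomando ∫v(t)dt y aplicando x(0) = -3, encontramos x(t) = 3·t^6 - 5·t^5 - 3·t^4 + 2·t^3 - 5·t^2 - 5·t - 3. Tenemos la posición x(t) = 3·t^6 - 5·t^5 - 3·t^4 + 2·t^3 - 5·t^2 - 5·t - 3. Sustituyendo t = 2: x(2) = -33.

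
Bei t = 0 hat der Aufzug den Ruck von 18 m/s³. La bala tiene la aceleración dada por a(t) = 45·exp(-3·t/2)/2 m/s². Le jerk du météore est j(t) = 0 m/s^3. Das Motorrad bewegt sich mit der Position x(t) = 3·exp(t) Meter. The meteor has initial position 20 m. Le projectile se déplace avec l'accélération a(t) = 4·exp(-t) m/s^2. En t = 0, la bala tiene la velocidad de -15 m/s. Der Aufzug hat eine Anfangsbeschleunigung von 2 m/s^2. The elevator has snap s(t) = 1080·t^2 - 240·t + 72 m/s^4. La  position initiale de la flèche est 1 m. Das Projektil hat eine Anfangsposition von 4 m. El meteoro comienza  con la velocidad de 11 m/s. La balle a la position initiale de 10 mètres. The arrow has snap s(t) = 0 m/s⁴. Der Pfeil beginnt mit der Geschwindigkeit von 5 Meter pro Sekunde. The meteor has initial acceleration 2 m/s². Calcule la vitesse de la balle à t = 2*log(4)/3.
Nous devons intégrer notre équation de l'accélération a(t) = 45·exp(-3·t/2)/2 1 fois. La primitive de l'accélération, avec v(0) = -15, donne la vitesse: v(t) = -15·exp(-3·t/2). Nous avons la vitesse v(t) = -15·exp(-3·t/2). En substituant t = 2*log(4)/3: v(2*log(4)/3) = -15/4.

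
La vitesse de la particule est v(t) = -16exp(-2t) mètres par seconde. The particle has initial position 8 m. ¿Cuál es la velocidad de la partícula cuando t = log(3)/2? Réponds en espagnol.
De la ecuación de la velocidad v(t) = -16·exp(-2·t), sustituimos t = log(3)/2 para obtener v = -16/3.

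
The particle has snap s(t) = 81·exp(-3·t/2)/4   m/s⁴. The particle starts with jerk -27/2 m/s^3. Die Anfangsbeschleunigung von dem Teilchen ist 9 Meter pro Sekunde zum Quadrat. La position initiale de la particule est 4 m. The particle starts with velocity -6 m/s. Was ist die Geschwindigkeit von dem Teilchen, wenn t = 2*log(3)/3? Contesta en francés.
Nous devons trouver la primitive de notre équation du snap s(t) = 81·exp(-3·t/2)/4 3 fois. En prenant ∫s(t)dt et en appliquant j(0) = -27/2, nous trouvons j(t) = -27·exp(-3·t/2)/2. En intégrant le jerk et en utilisant la condition initiale a(0) = 9, nous obtenons a(t) = 9·exp(-3·t/2). La primitive de l'accélération est la vitesse. En utilisant v(0) = -6, nous obtenons v(t) = -6·exp(-3·t/2). De l'équation de la vitesse v(t) = -6·exp(-3·t/2), nous substituons t = 2*log(3)/3 pour obtenir v = -2.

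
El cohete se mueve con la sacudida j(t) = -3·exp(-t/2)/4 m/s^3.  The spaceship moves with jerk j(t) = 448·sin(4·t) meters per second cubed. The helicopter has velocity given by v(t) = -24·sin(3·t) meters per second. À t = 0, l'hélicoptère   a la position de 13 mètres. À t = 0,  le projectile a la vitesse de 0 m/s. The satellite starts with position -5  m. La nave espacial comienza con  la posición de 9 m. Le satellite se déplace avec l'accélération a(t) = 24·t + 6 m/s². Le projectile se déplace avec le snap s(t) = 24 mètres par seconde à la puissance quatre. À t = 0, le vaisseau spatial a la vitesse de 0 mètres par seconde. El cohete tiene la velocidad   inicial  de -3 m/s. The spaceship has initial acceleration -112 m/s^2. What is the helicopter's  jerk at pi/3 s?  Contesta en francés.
En partant de la vitesse v(t) = -24·sin(3·t), nous prenons 2 dérivées. En prenant d/dt de v(t), nous trouvons a(t) = -72·cos(3·t). La dérivée de l'accélération donne le jerk: j(t) = 216·sin(3·t). Nous avons le jerk j(t) = 216·sin(3·t). En substituant t = pi/3: j(pi/3) = 0.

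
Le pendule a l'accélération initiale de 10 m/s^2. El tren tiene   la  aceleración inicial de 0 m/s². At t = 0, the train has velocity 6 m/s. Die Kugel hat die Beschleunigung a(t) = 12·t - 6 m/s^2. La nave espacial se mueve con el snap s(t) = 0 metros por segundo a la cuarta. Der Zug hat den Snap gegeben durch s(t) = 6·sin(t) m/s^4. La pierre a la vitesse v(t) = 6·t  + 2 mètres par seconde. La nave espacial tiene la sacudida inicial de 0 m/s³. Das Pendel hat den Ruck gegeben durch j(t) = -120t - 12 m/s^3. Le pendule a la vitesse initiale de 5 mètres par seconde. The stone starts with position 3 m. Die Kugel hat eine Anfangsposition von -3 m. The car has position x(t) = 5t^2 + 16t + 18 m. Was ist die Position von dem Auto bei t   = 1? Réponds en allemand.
Aus der Gleichung für die Position x(t) = 5·t^2 + 16·t + 18, setzen wir t = 1 ein und erhalten x = 39.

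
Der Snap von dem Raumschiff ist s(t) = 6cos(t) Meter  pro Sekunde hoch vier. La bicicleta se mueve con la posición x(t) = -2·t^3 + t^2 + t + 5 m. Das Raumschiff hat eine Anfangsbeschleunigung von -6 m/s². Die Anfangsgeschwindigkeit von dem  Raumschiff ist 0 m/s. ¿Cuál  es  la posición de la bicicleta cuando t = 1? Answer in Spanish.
De la ecuación de la posición x(t) = -2·t^3 + t^2 + t + 5, sustituimos t = 1 para obtener x = 5.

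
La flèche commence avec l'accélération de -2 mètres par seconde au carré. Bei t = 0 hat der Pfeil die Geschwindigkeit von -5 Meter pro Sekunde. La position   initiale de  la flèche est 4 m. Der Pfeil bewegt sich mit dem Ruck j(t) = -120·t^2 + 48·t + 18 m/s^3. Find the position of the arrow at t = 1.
Starting from jerk j(t) = -120·t^2 + 48·t + 18, we take 3 integrals. Finding the antiderivative of j(t) and using a(0) = -2: a(t) = -40·t^3 + 24·t^2 + 18·t - 2. Finding the antiderivative of a(t) and using v(0) = -5: v(t) = -10·t^4 + 8·t^3 + 9·t^2 - 2·t - 5. Finding the integral of v(t) and using x(0) = 4: x(t) = -2·t^5 + 2·t^4 + 3·t^3 - t^2 - 5·t + 4. Using x(t) = -2·t^5 + 2·t^4 + 3·t^3 - t^2 - 5·t + 4 and substituting t = 1, we find x = 1.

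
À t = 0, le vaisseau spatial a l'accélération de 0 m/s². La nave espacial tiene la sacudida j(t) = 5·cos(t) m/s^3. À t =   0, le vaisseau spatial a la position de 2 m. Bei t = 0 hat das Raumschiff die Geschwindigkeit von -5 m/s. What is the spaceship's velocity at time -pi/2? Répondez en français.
Nous devons trouver l'intégrale de notre équation du jerk j(t) = 5·cos(t) 2 fois. L'intégrale du jerk est l'accélération. En utilisant a(0) = 0, nous obtenons a(t) = 5·sin(t). En prenant ∫a(t)dt et en appliquant v(0) = -5, nous trouvons v(t) = -5·cos(t). De l'équation de la vitesse v(t) = -5·cos(t), nous substituons t = -pi/2 pour obtenir v = 0.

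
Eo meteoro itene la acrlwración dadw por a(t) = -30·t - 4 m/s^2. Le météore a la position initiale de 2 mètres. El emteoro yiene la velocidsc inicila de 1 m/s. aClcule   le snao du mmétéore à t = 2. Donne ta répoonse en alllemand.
Um dies zu lösen, müssen wir 2 Ableitungen unserer Gleichung für die Beschleunigung a(t) = -30·t - 4 nehmen. Mit d/dt von a(t) finden wir j(t) = -30. Die Ableitung von dem Ruck ergibt den Snap: s(t) = 0. Wir haben den Snap s(t) = 0. Durch Einsetzen von t = 2: s(2) = 0.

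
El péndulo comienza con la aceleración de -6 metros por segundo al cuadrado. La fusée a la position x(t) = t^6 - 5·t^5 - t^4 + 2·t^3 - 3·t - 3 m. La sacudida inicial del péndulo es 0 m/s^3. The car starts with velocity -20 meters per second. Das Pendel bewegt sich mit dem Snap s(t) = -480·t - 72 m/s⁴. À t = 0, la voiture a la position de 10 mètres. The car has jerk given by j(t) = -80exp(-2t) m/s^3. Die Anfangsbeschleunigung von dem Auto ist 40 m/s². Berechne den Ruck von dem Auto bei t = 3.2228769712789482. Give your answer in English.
We have jerk j(t) = -80·exp(-2·t). Substituting t = 3.2228769712789482: j(3.2228769712789482) = -0.126979793956809.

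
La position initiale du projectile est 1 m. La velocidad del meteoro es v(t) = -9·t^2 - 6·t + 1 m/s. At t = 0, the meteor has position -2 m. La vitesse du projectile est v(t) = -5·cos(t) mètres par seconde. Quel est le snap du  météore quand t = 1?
Nous devons dériver notre équation de la vitesse v(t) = -9·t^2 - 6·t + 1 3 fois. La dérivée de la vitesse donne l'accélération: a(t) = -18·t - 6. La dérivée de l'accélération donne le jerk: j(t) = -18. La dérivée du jerk donne le snap: s(t) = 0. Nous avons le snap s(t) = 0. En substituant t = 1: s(1) = 0.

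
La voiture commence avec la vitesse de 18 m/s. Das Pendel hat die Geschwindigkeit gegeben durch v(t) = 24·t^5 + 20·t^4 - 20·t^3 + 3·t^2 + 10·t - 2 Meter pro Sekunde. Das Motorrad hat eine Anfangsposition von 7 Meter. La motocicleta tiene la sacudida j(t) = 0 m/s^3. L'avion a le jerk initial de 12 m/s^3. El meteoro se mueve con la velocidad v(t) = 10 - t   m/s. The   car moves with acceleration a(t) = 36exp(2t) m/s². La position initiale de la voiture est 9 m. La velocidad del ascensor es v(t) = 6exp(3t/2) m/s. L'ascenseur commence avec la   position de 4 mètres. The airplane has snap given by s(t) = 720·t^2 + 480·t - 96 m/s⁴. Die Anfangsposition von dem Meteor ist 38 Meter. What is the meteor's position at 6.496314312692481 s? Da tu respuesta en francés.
En partant de la vitesse v(t) = 10 - t, nous prenons 1 intégrale. L'intégrale de la vitesse est la position. En utilisant x(0) = 38, nous obtenons x(t) = -t^2/2 + 10·t + 38. De l'équation de la position x(t) = -t^2/2 + 10·t + 38, nous substituons t = 6.496314312692481 pour obtenir x = 81.8620933022782.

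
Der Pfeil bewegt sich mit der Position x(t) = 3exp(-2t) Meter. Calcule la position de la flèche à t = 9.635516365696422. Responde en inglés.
From the given position equation x(t) = 3·exp(-2·t), we substitute t = 9.635516365696422 to get x = 1.28179354120507E-8.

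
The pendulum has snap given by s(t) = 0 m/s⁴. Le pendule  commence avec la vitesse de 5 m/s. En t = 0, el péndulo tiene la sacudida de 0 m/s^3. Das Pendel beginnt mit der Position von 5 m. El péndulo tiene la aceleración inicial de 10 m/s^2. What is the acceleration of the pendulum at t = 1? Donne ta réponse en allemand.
Um dies zu lösen, müssen wir 2 Integrale unserer Gleichung für den Snap s(t) = 0 finden. Die Stammfunktion von dem Snap, mit j(0) = 0, ergibt den Ruck: j(t) = 0. Die Stammfunktion von dem Ruck, mit a(0) = 10, ergibt die Beschleunigung: a(t) = 10. Aus der Gleichung für die Beschleunigung a(t) = 10, setzen wir t = 1 ein und erhalten a = 10.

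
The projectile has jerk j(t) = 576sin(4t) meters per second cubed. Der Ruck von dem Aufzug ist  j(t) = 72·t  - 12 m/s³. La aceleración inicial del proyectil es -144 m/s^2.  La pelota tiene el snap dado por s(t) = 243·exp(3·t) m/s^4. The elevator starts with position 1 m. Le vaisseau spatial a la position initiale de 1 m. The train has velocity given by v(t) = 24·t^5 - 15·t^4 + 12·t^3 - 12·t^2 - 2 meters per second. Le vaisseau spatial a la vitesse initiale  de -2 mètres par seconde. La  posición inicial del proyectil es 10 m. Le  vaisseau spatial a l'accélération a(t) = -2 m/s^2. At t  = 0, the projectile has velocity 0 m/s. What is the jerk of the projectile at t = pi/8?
From the given jerk equation j(t) = 576·sin(4·t), we substitute t = pi/8 to get j = 576.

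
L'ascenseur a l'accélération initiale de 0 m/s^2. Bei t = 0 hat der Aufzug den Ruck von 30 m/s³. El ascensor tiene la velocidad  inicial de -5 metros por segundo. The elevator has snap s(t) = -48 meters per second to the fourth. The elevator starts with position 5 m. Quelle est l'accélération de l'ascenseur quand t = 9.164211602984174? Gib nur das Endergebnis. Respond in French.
La réponse est -1740.66023521295.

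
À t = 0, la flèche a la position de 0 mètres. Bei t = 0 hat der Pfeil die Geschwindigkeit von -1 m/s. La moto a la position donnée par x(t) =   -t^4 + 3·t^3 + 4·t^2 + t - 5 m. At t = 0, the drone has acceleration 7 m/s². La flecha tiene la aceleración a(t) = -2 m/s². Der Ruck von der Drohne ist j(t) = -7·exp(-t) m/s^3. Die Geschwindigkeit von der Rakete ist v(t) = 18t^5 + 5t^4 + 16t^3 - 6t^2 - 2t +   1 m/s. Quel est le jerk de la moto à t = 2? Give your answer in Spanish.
Partiendo de la posición x(t) = -t^4 + 3·t^3 + 4·t^2 + t - 5, tomamos 3 derivadas. Derivando la posición, obtenemos la velocidad: v(t) = -4·t^3 + 9·t^2 + 8·t + 1. Tomando d/dt de v(t), encontramos a(t) = -12·t^2 + 18·t + 8. Derivando la aceleración, obtenemos la sacudida: j(t) = 18 - 24·t. Usando j(t) = 18 - 24·t y sustituyendo t = 2, encontramos j = -30.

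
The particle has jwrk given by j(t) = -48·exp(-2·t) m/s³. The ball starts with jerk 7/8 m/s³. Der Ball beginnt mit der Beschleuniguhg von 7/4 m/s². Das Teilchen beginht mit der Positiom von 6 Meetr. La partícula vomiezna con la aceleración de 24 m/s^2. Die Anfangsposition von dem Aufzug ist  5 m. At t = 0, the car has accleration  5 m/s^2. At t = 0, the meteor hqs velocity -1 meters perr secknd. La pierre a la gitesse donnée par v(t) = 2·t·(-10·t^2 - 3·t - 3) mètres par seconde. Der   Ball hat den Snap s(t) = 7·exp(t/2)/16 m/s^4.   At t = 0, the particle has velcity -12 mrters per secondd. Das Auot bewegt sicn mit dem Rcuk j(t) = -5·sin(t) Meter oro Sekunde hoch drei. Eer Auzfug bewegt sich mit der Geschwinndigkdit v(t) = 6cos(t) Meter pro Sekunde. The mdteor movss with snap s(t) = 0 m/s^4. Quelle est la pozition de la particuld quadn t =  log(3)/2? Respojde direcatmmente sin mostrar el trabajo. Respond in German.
Die Position bei t = log(3)/2 ist x = 2.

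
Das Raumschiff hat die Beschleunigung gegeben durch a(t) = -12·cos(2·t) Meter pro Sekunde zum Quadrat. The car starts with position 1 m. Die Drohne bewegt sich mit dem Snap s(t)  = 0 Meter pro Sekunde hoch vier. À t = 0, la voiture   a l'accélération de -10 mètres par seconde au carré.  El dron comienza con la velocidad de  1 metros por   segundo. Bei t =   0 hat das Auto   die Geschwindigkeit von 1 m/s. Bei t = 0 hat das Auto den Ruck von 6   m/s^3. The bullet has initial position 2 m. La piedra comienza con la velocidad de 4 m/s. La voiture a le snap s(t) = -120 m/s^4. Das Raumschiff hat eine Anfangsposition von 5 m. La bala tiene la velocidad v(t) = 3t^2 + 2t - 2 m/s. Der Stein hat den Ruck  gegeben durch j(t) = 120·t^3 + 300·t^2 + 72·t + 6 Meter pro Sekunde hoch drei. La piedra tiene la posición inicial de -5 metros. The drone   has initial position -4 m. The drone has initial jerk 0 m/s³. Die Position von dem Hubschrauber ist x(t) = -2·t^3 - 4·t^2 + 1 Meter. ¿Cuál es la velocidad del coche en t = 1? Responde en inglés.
Starting from snap s(t) = -120, we take 3 integrals. The integral of snap, with j(0) = 6, gives jerk: j(t) = 6 - 120·t. Taking ∫j(t)dt and applying a(0) = -10, we find a(t) = -60·t^2 + 6·t - 10. Taking ∫a(t)dt and applying v(0) = 1, we find v(t) = -20·t^3 + 3·t^2 - 10·t + 1. We have velocity v(t) = -20·t^3 + 3·t^2 - 10·t + 1. Substituting t = 1: v(1) = -26.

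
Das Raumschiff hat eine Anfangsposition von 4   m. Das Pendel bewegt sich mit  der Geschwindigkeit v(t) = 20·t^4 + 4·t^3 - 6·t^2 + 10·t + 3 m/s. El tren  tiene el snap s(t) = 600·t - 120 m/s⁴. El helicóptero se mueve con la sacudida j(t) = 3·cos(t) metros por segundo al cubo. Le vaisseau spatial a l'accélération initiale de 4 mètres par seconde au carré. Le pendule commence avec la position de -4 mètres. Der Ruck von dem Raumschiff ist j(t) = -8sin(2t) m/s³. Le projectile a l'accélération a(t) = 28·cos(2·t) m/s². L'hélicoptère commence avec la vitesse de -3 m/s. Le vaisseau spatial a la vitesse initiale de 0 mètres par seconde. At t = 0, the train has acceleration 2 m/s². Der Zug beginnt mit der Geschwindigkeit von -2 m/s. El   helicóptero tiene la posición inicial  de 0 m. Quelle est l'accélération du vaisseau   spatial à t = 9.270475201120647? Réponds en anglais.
To find the answer, we compute 1 antiderivative of j(t) = -8·sin(2·t). Finding the integral of j(t) and using a(0) = 4: a(t) = 4·cos(2·t). Using a(t) = 4·cos(2·t) and substituting t = 9.270475201120647, we find a = 3.81103216874779.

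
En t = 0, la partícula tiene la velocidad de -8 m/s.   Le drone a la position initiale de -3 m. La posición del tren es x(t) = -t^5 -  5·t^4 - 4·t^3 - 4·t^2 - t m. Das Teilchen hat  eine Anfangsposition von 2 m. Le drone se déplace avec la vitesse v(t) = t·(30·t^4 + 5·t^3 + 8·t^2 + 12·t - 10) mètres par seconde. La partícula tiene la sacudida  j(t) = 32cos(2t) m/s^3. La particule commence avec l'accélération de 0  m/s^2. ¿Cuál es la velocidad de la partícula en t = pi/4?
Debemos encontrar la integral de nuestra ecuación de la sacudida j(t) = 32·cos(2·t) 2 veces. Integrando la sacudida y usando la condición inicial a(0) = 0, obtenemos a(t) = 16·sin(2·t). La antiderivada de la aceleración es la velocidad. Usando v(0) = -8, obtenemos v(t) = -8·cos(2·t). De la ecuación de la velocidad v(t) = -8·cos(2·t), sustituimos t = pi/4 para obtener v = 0.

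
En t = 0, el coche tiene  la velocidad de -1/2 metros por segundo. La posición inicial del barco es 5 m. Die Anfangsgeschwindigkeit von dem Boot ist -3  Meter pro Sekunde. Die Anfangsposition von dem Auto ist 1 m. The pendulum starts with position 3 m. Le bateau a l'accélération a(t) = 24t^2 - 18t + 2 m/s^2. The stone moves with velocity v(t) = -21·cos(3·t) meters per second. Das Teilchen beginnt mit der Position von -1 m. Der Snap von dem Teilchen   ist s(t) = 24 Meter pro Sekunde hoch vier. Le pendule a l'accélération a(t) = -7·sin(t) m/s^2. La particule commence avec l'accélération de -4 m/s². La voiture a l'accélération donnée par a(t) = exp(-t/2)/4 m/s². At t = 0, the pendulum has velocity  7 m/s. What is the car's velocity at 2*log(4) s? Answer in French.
En partant de l'accélération a(t) = exp(-t/2)/4, nous prenons 1 intégrale. En intégrant l'accélération et en utilisant la condition initiale v(0) = -1/2, nous obtenons v(t) = -exp(-t/2)/2. Nous avons la vitesse v(t) = -exp(-t/2)/2. En substituant t = 2*log(4): v(2*log(4)) = -1/8.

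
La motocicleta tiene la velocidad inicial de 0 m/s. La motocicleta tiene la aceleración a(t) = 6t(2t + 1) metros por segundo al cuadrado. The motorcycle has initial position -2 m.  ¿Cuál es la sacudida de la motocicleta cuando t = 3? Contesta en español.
Para resolver esto, necesitamos tomar 1 derivada de nuestra ecuación de la aceleración a(t) = 6·t·(2·t + 1). La derivada de la aceleración da la sacudida: j(t) = 24·t + 6. De la ecuación de la sacudida j(t) = 24·t + 6, sustituimos t = 3 para obtener j = 78.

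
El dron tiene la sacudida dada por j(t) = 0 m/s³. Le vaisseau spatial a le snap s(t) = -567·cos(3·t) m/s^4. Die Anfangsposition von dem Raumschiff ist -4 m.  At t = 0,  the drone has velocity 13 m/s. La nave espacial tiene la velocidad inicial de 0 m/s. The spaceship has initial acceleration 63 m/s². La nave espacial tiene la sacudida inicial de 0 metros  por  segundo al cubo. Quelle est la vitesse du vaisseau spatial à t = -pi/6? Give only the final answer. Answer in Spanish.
La velocidad en t = -pi/6 es v = -21.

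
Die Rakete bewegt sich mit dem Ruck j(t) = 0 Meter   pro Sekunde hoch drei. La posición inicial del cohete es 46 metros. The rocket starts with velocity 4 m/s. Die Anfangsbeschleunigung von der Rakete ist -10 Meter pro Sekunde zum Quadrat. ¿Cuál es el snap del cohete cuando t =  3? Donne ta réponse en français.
Nous devons dériver notre équation du jerk j(t) = 0 1 fois. En dérivant le jerk, nous obtenons le snap: s(t) = 0. De l'équation du snap s(t) = 0, nous substituons t = 3 pour obtenir s = 0.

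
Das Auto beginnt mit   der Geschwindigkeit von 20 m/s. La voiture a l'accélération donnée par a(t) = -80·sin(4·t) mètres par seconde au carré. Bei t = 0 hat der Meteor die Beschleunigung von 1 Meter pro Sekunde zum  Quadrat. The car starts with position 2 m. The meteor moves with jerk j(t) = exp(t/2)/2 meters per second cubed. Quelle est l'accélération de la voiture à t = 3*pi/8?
En utilisant a(t) = -80·sin(4·t) et en substituant t = 3*pi/8, nous trouvons a = 80.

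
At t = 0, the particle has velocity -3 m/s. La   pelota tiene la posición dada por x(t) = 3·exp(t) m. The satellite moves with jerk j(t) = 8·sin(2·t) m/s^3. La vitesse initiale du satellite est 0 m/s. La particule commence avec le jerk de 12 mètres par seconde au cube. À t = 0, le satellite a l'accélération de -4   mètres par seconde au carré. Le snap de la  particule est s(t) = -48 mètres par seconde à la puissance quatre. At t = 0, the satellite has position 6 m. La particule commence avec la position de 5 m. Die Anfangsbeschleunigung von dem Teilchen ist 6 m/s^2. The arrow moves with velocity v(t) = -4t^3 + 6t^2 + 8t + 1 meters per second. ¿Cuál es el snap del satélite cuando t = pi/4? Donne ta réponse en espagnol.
Partiendo de la sacudida j(t) = 8·sin(2·t), tomamos 1 derivada. La derivada de la sacudida da el snap: s(t) = 16·cos(2·t). De la ecuación del snap s(t) = 16·cos(2·t), sustituimos t = pi/4 para obtener s = 0.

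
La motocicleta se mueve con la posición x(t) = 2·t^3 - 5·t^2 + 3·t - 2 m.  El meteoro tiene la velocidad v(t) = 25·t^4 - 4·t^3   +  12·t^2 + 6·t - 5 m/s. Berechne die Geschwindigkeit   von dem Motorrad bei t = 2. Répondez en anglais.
To solve this, we need to take 1 derivative of our position equation x(t) = 2·t^3 - 5·t^2 + 3·t - 2. Differentiating position, we get velocity: v(t) = 6·t^2 - 10·t + 3. Using v(t) = 6·t^2 - 10·t + 3 and substituting t = 2, we find v = 7.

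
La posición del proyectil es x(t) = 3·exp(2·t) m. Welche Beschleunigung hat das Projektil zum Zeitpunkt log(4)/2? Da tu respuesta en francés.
Pour résoudre ceci, nous devons prendre 2 dérivées de notre équation de la position x(t) = 3·exp(2·t). En dérivant la position, nous obtenons la vitesse: v(t) = 6·exp(2·t). En dérivant la vitesse, nous obtenons l'accélération: a(t) = 12·exp(2·t). Nous avons l'accélération a(t) = 12·exp(2·t). En substituant t = log(4)/2: a(log(4)/2) = 48.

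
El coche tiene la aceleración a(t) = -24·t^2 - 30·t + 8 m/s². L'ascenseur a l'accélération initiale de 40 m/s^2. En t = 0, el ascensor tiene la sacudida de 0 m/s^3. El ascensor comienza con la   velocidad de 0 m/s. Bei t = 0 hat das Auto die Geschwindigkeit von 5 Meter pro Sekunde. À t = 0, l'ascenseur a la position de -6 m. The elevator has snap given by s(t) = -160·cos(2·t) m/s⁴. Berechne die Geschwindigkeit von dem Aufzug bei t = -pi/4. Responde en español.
Para resolver esto, necesitamos tomar 3 integrales de nuestra ecuación del snap s(t) = -160·cos(2·t). La antiderivada del snap, con j(0) = 0, da la sacudida: j(t) = -80·sin(2·t). La antiderivada de la sacudida, con a(0) = 40, da la aceleración: a(t) = 40·cos(2·t). Tomando ∫a(t)dt y aplicando v(0) = 0, encontramos v(t) = 20·sin(2·t). Tenemos la velocidad v(t) = 20·sin(2·t). Sustituyendo t = -pi/4: v(-pi/4) = -20.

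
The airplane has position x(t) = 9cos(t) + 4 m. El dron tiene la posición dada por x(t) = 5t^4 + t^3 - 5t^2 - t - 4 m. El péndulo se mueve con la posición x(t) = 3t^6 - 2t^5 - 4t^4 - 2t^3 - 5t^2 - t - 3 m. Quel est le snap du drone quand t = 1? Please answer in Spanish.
Debemos derivar nuestra ecuación de la posición x(t) = 5·t^4 + t^3 - 5·t^2 - t - 4 4 veces. Derivando la posición, obtenemos la velocidad: v(t) = 20·t^3 + 3·t^2 - 10·t - 1. La derivada de la velocidad da la aceleración: a(t) = 60·t^2 + 6·t - 10. Tomando d/dt de a(t), encontramos j(t) = 120·t + 6. Derivando la sacudida, obtenemos el snap: s(t) = 120. De la ecuación del snap s(t) = 120, sustituimos t = 1 para obtener s = 120.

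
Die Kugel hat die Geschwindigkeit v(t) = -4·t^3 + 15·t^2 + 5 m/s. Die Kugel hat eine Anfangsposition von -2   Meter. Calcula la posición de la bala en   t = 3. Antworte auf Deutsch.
Um dies zu lösen, müssen wir 1 Integral unserer Gleichung für die Geschwindigkeit v(t) = -4·t^3 + 15·t^2 + 5 finden. Mit ∫v(t)dt und Anwendung von x(0) = -2, finden wir x(t) = -t^4 + 5·t^3 + 5·t - 2. Aus der Gleichung für die Position x(t) = -t^4 + 5·t^3 + 5·t - 2, setzen wir t = 3 ein und erhalten x = 67.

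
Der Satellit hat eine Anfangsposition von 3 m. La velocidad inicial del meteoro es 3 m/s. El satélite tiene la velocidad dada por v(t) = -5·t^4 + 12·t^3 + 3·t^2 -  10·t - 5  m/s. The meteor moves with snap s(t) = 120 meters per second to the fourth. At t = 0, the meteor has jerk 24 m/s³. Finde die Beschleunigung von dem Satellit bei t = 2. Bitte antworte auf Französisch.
Pour résoudre ceci, nous devons prendre 1 dérivée de notre équation de la vitesse v(t) = -5·t^4 + 12·t^3 + 3·t^2 - 10·t - 5. En prenant d/dt de v(t), nous trouvons a(t) = -20·t^3 + 36·t^2 + 6·t - 10. En utilisant a(t) = -20·t^3 + 36·t^2 + 6·t - 10 et en substituant t = 2, nous trouvons a = -14.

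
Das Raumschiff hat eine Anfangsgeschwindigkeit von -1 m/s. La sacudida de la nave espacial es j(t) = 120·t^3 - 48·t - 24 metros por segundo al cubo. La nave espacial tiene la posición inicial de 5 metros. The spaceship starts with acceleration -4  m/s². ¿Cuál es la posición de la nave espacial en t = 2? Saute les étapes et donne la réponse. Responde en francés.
La réponse est -5.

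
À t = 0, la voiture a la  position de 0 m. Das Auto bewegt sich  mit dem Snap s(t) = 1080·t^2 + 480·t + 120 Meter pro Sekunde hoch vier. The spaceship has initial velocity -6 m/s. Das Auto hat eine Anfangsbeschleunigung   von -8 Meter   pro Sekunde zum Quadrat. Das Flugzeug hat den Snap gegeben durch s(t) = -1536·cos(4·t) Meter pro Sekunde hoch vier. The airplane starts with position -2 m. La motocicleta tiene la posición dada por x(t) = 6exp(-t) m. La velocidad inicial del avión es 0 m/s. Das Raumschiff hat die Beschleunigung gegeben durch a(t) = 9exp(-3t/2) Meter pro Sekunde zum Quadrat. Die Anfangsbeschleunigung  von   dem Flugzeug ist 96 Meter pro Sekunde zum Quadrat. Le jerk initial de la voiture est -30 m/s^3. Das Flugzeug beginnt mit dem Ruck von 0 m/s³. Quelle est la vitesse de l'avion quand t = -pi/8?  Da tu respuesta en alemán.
Ausgehend von dem Snap s(t) = -1536·cos(4·t), nehmen wir 3 Integrale. Durch Integration von dem Snap und Verwendung der Anfangsbedingung j(0) = 0, erhalten wir j(t) = -384·sin(4·t). Mit ∫j(t)dt und Anwendung von a(0) = 96, finden wir a(t) = 96·cos(4·t). Das Integral von der Beschleunigung ist die Geschwindigkeit. Mit v(0) = 0 erhalten wir v(t) = 24·sin(4·t). Aus der Gleichung für die Geschwindigkeit v(t) = 24·sin(4·t), setzen wir t = -pi/8 ein und erhalten v = -24.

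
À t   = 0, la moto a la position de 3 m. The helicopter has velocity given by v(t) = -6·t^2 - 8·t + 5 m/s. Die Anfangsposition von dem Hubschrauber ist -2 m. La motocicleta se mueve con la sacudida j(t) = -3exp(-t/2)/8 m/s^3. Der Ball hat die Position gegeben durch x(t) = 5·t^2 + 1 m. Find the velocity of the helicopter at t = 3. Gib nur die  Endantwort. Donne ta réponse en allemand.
Bei t = 3, v = -73.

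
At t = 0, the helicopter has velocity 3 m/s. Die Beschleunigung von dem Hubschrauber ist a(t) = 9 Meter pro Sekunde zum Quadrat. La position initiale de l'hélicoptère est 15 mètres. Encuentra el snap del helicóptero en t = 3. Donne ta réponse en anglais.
Starting from acceleration a(t) = 9, we take 2 derivatives. The derivative of acceleration gives jerk: j(t) = 0. The derivative of jerk gives snap: s(t) = 0. From the given snap equation s(t) = 0, we substitute t = 3 to get s = 0.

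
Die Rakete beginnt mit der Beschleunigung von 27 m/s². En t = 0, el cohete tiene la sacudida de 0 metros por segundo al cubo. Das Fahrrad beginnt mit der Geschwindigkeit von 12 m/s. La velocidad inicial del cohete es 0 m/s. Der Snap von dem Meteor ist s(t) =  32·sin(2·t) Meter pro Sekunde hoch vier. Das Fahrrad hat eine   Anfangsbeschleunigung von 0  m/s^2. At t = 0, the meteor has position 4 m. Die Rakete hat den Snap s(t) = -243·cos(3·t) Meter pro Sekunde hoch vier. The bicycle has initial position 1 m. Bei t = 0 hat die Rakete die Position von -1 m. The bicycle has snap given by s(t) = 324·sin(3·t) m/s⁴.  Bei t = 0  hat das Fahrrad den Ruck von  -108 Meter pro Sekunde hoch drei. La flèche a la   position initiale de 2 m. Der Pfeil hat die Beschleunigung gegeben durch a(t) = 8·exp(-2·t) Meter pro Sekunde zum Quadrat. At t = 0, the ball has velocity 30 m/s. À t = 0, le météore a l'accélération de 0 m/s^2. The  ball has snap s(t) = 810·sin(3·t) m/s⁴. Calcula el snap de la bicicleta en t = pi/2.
De la ecuación del snap s(t) = 324·sin(3·t), sustituimos t = pi/2 para obtener s = -324.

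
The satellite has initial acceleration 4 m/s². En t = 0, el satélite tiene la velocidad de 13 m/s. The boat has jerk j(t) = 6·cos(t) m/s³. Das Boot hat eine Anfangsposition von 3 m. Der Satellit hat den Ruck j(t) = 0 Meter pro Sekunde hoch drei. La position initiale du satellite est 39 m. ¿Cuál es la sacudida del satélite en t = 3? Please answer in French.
En utilisant j(t) = 0 et en substituant t = 3, nous trouvons j = 0.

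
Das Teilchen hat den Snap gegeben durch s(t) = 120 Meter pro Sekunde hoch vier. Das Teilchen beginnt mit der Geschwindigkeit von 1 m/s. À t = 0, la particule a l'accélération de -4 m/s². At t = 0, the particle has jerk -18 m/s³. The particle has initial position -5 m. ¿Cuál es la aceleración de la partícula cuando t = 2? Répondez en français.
Nous devons intégrer notre équation du snap s(t) = 120 2 fois. L'intégrale du snap, avec j(0) = -18, donne le jerk: j(t) = 120·t - 18. L'intégrale du jerk est l'accélération. En utilisant a(0) = -4, nous obtenons a(t) = 60·t^2 - 18·t - 4. En utilisant a(t) = 60·t^2 - 18·t - 4 et en substituant t = 2, nous trouvons a = 200.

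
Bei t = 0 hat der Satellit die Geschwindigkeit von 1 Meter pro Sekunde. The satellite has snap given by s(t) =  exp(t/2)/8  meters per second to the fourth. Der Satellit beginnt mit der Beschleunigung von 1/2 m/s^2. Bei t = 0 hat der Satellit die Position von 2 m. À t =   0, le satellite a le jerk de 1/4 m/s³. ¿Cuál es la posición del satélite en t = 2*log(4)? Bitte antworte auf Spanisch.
Debemos encontrar la antiderivada de nuestra ecuación del snap s(t) = exp(t/2)/8 4 veces. La antiderivada del snap, con j(0) = 1/4, da la sacudida: j(t) = exp(t/2)/4. La antiderivada de la sacudida, con a(0) = 1/2, da la aceleración: a(t) = exp(t/2)/2. La antiderivada de la aceleración es la velocidad. Usando v(0) = 1, obtenemos v(t) = exp(t/2). Integrando la velocidad y usando la condición inicial x(0) = 2, obtenemos x(t) = 2·exp(t/2). Tenemos la posición x(t) = 2·exp(t/2). Sustituyendo t = 2*log(4): x(2*log(4)) = 8.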